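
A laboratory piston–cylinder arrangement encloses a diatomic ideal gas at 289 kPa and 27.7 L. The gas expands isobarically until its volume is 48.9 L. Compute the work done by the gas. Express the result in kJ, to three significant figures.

Isobaric: W = P ΔV.
W = (289 kPa)(48.9 − 27.7 L) = (289)(21.2) = 6127 J.

W ≈ 6.13 kJ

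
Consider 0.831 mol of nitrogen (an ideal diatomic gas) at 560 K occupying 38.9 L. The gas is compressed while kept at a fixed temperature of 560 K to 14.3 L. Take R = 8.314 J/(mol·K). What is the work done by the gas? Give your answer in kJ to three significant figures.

Isothermal: W = nRT ln(V₂/V₁).
W = (0.831)(8.314)(560) × ln(14.3/38.9)
  = 3869 × -1.001
W_by_gas = -3872 J.

W ≈ -3.87 kJ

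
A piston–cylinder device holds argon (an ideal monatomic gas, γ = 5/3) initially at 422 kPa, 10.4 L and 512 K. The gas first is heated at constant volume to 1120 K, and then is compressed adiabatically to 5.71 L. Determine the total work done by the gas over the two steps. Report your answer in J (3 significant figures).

Step 1 (isochoric): W = 0 (constant volume).
After step 1: P = 923.1 kPa (V unchanged).
Step 2 (adiabatic): W = (P₁V₁ − P₂V₂)/(γ−1) = (9600 − 14318)/0.667 = -7077 J.
W_total = 0 − 7077 = -7077 J.

W_total ≈ -7080 J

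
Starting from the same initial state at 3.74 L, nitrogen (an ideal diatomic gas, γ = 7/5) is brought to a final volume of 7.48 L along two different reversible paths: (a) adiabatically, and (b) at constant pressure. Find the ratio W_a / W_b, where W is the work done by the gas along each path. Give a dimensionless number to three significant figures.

W_a / W_b ≈ 0.605

Path (a) adiabatic: W = P₁V₁(1 − (V₁/V₂)^(γ−1))/(γ−1) → W_a/(P₁V₁) = 0.6054.
Path (b) isobaric: W = P₁(V₂ − V₁) → W_b/(P₁V₁) = 1.
W_a / W_b = 0.6054 / 1 = 0.6054.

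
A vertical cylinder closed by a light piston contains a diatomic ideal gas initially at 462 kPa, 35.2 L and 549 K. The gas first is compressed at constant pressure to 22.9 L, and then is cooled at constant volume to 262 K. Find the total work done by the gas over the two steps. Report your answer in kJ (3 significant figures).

W_total ≈ -5.68 kJ

Step 1 (isobaric): W = PΔV = (462 kPa)(22.9 − 35.2 L) = -5683 J.
Step 2 (isochoric): W = 0 (constant volume).
W_total = -5683 + 0 = -5683 J.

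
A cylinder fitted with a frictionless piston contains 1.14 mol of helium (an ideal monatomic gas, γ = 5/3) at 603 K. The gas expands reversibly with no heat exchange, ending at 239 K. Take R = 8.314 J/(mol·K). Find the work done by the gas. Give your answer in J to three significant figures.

W ≈ 5170 J

Adiabatic ⇒ Q = 0, so W_by = −ΔU = nCᵥ(T₁ − T₂).
Cᵥ = 3R/2 = 12.47 J/(mol·K).
W = (1.14)(12.47)(603 − 239) = 5175 J.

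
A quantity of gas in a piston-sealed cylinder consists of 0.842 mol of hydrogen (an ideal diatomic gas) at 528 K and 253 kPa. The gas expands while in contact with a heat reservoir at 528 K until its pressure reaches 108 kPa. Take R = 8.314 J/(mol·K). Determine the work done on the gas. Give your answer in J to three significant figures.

Isothermal process: W = nRT ln(V₂/V₁) = nRT ln(P₁/P₂).
W = (0.842)(8.314)(528) × ln(253/108)
  = 3696 × ln(2.343) = 3696 × 0.8513
W_by_gas = 3146 J; work on gas = −W_by = -3146 J.

W ≈ -3150 J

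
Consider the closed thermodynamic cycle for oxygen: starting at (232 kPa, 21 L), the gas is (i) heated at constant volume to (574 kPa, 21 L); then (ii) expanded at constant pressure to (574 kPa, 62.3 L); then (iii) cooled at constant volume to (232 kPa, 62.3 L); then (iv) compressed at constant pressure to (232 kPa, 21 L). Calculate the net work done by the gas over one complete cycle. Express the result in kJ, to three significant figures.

W_net ≈ 14.1 kJ

Constant-volume legs do no work.
W(ii) = (574)(62.3 − 21) = 23706 J; W(iv) = (232)(21 − 62.3) = -9582 J.
W_net = 23706 − 9582 = 14125 J (the clockwise enclosed area).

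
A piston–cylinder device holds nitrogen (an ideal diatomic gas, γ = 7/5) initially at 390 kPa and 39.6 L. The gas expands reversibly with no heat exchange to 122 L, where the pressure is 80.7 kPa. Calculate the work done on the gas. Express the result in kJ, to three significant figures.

W ≈ -14.0 kJ

Adiabatic: W = (P₁V₁ − P₂V₂)/(γ − 1) with γ = 7/5.
P₁V₁ = 15444 J, P₂V₂ = 9845 J.
W = (15444 − 9845) / 0.4 = 13997 J.
Work on gas = −W_by = -13997 J.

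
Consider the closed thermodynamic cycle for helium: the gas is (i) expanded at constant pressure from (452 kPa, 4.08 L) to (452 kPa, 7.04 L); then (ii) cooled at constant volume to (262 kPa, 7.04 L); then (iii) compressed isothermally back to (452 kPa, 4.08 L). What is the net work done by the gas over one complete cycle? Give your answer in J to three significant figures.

W_net ≈ 332 J

Leg (i): W = PΔV = (452)(7.04 − 4.08) = 1338 J.
Leg (ii): W = 0.
Leg (iii): W = PᵢVᵢ ln(V_f/Vᵢ) = (1844) ln(4.08/7.04) = -1006 J.
W_net = 1338 − 1006 = 331.7 J.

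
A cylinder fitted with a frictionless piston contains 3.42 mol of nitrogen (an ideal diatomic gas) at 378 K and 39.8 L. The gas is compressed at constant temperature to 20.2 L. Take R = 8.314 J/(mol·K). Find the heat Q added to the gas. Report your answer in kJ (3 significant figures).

Q ≈ -7.29 kJ

Isothermal ⇒ ΔU = 0, so Q = W = nRT ln(V₂/V₁).
Q = (3.42)(8.314)(378) ln(20.2/39.8) = 10748 × -0.6782 = -7289 J.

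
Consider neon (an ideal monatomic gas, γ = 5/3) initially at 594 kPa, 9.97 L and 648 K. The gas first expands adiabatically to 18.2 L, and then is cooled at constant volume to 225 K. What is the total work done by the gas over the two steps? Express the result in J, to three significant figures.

W_total ≈ 2940 J

Step 1 (adiabatic): W = (P₁V₁ − P₂V₂)/(γ−1) = (5922 − 3965)/0.667 = 2936 J.
Step 2 (isochoric): W = 0 (constant volume).
W_total = 2936 + 0 = 2936 J.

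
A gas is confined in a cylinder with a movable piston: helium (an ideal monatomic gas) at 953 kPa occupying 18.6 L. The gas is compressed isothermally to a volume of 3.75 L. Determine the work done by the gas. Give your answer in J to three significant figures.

Isothermal: W = nRT ln(V₂/V₁) = P₁V₁ ln(V₂/V₁).
P₁V₁ = (953 kPa)(18.6 L) = 17726 J.
W = 17726 × ln(3.75/18.6) = 17726 × -1.601
W_by_gas = -28386 J.

W ≈ -28400 J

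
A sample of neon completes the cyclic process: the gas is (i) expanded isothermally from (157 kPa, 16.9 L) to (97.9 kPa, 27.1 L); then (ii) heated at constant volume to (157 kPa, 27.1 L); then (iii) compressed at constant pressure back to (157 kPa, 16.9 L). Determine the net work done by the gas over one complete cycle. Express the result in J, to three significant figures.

W_net ≈ -348 J

Leg (i): W = PᵢVᵢ ln(V_f/Vᵢ) = (2653) ln(27.1/16.9) = 1253 J.
Leg (ii): W = 0.
Leg (iii): W = PΔV = (157)(16.9 − 27.1) = -1601 J.
W_net = 1253 − 1601 = -348.5 J.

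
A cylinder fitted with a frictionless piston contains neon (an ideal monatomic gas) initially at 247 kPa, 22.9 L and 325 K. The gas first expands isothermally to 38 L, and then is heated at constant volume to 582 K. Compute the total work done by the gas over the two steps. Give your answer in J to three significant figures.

Step 1 (isothermal): W = P₁V₁ ln(V₂/V₁) = (5656) ln(38/22.9) = 2865 J.
Step 2 (isochoric): W = 0 (constant volume).
W_total = 2865 + 0 = 2865 J.

W_total ≈ 2860 J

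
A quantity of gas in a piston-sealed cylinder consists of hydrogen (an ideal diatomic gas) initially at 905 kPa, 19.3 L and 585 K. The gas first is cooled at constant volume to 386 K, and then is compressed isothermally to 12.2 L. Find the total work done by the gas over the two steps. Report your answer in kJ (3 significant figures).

Step 1 (isochoric): W = 0 (constant volume).
After step 1: P = 597.1 kPa (V unchanged).
Step 2 (isothermal): W = P₁V₁ ln(V₂/V₁) = (11525) ln(12.2/19.3) = -5286 J.
W_total = 0 − 5286 = -5286 J.

W_total ≈ -5.29 kJ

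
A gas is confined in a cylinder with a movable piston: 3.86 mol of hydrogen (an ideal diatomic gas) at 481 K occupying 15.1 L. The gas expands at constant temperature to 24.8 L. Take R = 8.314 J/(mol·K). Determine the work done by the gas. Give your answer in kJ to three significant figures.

Isothermal: W = nRT ln(V₂/V₁).
W = (3.86)(8.314)(481) × ln(24.8/15.1)
  = 15436 × 0.4961
W_by_gas = 7659 J.

W ≈ 7.66 kJ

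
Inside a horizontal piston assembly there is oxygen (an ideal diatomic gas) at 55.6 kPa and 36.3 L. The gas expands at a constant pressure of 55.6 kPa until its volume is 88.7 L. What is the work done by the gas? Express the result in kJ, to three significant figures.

W ≈ 2.91 kJ

Isobaric: W = P ΔV.
W = (55.6 kPa)(88.7 − 36.3 L) = (55.6)(52.4) = 2913 J.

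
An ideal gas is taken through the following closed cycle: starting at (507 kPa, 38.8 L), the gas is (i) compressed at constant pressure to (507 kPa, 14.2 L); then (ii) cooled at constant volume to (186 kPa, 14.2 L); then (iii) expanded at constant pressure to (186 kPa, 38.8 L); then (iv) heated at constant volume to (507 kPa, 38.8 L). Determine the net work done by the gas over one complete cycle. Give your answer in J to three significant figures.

W_net ≈ -7900 J

Constant-volume legs do no work.
W(i) = (507)(14.2 − 38.8) = -12472 J; W(iii) = (186)(38.8 − 14.2) = 4576 J.
W_net = -12472 + 4576 = -7897 J (the counter-clockwise enclosed area).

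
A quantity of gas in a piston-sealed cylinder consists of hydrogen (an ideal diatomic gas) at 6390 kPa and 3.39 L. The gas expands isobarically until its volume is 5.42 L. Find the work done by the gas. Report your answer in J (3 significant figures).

Isobaric: W = P ΔV.
W = (6390 kPa)(5.42 − 3.39 L) = (6390)(2.03) = 12972 J.

W ≈ 13000 J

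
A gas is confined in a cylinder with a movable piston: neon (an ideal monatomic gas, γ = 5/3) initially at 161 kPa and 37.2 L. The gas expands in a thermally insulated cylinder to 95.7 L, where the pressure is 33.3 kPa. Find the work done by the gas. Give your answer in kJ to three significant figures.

W ≈ 4.20 kJ

Adiabatic: W = (P₁V₁ − P₂V₂)/(γ − 1) with γ = 5/3.
P₁V₁ = 5989 J, P₂V₂ = 3187 J.
W = (5989 − 3187) / 0.6667 = 4204 J.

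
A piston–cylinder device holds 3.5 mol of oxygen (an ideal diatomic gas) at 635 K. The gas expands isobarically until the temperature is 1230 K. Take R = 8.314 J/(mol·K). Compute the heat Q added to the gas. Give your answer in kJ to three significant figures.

Isobaric: W = nRΔT = (3.5)(8.314)(595) = 17314 J.
ΔU = nCᵥΔT with Cᵥ = 5R/2: ΔU = (3.5)(20.79)(595) = 43285 J.
Q = ΔU + W = 43285 + 17314 = 60599 J.

Q ≈ 60.6 kJ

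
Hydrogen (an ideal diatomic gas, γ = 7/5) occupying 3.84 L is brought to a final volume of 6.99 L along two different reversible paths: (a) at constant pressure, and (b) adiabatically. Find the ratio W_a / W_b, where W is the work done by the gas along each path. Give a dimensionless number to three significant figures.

W_a / W_b ≈ 1.54

Path (a) isobaric: W = P₁(V₂ − V₁) → W_a/(P₁V₁) = 0.8203.
Path (b) adiabatic: W = P₁V₁(1 − (V₁/V₂)^(γ−1))/(γ−1) → W_b/(P₁V₁) = 0.5327.
W_a / W_b = 0.8203 / 0.5327 = 1.54.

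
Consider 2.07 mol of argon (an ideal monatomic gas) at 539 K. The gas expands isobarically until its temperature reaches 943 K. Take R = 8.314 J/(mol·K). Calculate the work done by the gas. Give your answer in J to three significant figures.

W ≈ 6950 J

Isobaric: W = P ΔV = nR ΔT.
W = (2.07)(8.314)(943 − 539) = 6953 J.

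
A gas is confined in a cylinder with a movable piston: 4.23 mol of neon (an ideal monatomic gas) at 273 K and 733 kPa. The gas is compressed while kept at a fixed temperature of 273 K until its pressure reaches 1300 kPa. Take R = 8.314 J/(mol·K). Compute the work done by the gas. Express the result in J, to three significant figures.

W ≈ -5500 J

Isothermal process: W = nRT ln(V₂/V₁) = nRT ln(P₁/P₂).
W = (4.23)(8.314)(273) × ln(733/1300)
  = 9601 × ln(0.5638) = 9601 × -0.573
W_by_gas = -5501 J.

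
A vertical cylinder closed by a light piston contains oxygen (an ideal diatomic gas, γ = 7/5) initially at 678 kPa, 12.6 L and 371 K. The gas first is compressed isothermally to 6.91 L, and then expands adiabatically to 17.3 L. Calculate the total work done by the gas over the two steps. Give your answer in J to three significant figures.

W_total ≈ 1430 J

Step 1 (isothermal): W = P₁V₁ ln(V₂/V₁) = (8543) ln(6.91/12.6) = -5132 J.
After step 1: P = 1236 kPa, V = 6.91 L, T = 371 K.
Step 2 (adiabatic): W = (P₁V₁ − P₂V₂)/(γ−1) = (8543 − 5918)/0.4 = 6562 J.
W_total = -5132 + 6562 = 1430 J.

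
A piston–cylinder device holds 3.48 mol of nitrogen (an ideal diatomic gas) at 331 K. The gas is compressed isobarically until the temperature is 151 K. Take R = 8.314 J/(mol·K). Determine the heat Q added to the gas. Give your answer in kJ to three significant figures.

Isobaric: W = nRΔT = (3.48)(8.314)(-180) = -5208 J.
ΔU = nCᵥΔT with Cᵥ = 5R/2: ΔU = (3.48)(20.79)(-180) = -13020 J.
Q = ΔU + W = -13020 − 5208 = -18228 J.

Q ≈ -18.2 kJ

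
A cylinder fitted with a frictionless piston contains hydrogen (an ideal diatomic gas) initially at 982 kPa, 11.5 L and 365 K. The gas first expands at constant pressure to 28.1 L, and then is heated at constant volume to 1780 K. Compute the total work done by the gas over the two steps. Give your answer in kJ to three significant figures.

W_total ≈ 16.3 kJ

Step 1 (isobaric): W = PΔV = (982 kPa)(28.1 − 11.5 L) = 16301 J.
Step 2 (isochoric): W = 0 (constant volume).
W_total = 16301 + 0 = 16301 J.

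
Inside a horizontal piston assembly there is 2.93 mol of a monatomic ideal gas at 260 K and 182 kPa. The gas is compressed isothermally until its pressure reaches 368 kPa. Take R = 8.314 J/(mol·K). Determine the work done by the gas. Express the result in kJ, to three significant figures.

W ≈ -4.46 kJ

Isothermal process: W = nRT ln(V₂/V₁) = nRT ln(P₁/P₂).
W = (2.93)(8.314)(260) × ln(182/368)
  = 6334 × ln(0.4946) = 6334 × -0.7041
W_by_gas = -4459 J.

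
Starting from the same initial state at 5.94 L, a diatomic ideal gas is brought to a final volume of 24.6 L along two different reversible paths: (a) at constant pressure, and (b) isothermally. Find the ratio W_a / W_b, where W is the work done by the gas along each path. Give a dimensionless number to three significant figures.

Path (a) isobaric: W = P₁(V₂ − V₁) → W_a/(P₁V₁) = 3.141.
Path (b) isothermal: W = P₁V₁ ln(V₂/V₁) → W_b/(P₁V₁) = 1.421.
W_a / W_b = 3.141 / 1.421 = 2.211.

W_a / W_b ≈ 2.21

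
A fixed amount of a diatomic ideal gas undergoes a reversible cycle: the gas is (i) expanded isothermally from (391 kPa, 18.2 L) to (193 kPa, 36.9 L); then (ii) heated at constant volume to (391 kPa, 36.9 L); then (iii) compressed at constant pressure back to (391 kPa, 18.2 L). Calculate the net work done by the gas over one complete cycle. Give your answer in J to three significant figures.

W_net ≈ -2280 J

Leg (i): W = PᵢVᵢ ln(V_f/Vᵢ) = (7116) ln(36.9/18.2) = 5030 J.
Leg (ii): W = 0.
Leg (iii): W = PΔV = (391)(18.2 − 36.9) = -7312 J.
W_net = 5030 − 7312 = -2282 J.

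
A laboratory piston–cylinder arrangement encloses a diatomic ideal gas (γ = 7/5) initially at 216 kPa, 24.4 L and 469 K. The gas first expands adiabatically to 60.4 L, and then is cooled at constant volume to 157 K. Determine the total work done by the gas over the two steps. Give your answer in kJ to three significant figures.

Step 1 (adiabatic): W = (P₁V₁ − P₂V₂)/(γ−1) = (5270 − 3668)/0.4 = 4007 J.
Step 2 (isochoric): W = 0 (constant volume).
W_total = 4007 + 0 = 4007 J.

W_total ≈ 4.01 kJ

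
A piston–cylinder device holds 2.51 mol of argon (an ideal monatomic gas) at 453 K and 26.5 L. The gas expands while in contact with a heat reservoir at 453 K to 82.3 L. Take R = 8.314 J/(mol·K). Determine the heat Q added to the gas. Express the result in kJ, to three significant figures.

Q ≈ 10.7 kJ

Isothermal ⇒ ΔU = 0, so Q = W = nRT ln(V₂/V₁).
Q = (2.51)(8.314)(453) ln(82.3/26.5) = 9453 × 1.133 = 10713 J.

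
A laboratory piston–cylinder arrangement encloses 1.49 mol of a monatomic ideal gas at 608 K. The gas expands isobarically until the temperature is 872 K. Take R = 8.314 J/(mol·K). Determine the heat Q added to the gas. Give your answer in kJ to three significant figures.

Isobaric: W = nRΔT = (1.49)(8.314)(264) = 3270 J.
ΔU = nCᵥΔT with Cᵥ = 3R/2: ΔU = (1.49)(12.47)(264) = 4906 J.
Q = ΔU + W = 4906 + 3270 = 8176 J.

Q ≈ 8.18 kJ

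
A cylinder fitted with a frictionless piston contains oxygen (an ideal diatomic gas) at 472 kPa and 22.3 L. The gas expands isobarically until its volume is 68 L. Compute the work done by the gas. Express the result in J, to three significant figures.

Isobaric: W = P ΔV.
W = (472 kPa)(68 − 22.3 L) = (472)(45.7) = 21570 J.

W ≈ 21600 J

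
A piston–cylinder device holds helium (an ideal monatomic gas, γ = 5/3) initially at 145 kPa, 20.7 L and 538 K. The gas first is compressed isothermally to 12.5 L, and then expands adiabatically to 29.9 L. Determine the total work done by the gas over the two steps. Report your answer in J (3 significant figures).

W_total ≈ 471 J

Step 1 (isothermal): W = P₁V₁ ln(V₂/V₁) = (3002) ln(12.5/20.7) = -1514 J.
After step 1: P = 240.1 kPa, V = 12.5 L, T = 538 K.
Step 2 (adiabatic): W = (P₁V₁ − P₂V₂)/(γ−1) = (3002 − 1678)/0.667 = 1985 J.
W_total = -1514 + 1985 = 471.1 J.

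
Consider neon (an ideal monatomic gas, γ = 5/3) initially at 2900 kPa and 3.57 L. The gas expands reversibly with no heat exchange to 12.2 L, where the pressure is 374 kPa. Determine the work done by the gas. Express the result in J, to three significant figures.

W ≈ 8690 J

Adiabatic: W = (P₁V₁ − P₂V₂)/(γ − 1) with γ = 5/3.
P₁V₁ = 10353 J, P₂V₂ = 4563 J.
W = (10353 − 4563) / 0.6667 = 8685 J.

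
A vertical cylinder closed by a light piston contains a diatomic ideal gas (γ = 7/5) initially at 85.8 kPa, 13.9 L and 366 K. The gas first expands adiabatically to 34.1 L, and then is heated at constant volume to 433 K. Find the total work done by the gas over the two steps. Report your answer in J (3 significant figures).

Step 1 (adiabatic): W = (P₁V₁ − P₂V₂)/(γ−1) = (1193 − 832.9)/0.4 = 899.2 J.
Step 2 (isochoric): W = 0 (constant volume).
W_total = 899.2 + 0 = 899.2 J.

W_total ≈ 899 J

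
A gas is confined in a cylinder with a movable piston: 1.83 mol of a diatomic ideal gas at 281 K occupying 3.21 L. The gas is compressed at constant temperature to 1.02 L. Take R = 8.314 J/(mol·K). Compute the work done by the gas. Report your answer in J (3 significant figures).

W ≈ -4900 J

Isothermal: W = nRT ln(V₂/V₁).
W = (1.83)(8.314)(281) × ln(1.02/3.21)
  = 4275 × -1.146
W_by_gas = -4902 J.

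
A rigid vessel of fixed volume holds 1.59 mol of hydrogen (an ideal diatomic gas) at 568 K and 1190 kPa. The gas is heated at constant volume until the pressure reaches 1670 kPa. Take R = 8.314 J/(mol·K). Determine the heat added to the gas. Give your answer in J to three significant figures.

Constant volume ⇒ W = 0, so Q = ΔU = nCᵥΔT with Cᵥ = 5R/2 = 20.79 J/(mol·K).
At constant V, T₂/T₁ = P₂/P₁ ⇒ ΔT = T₁(P₂/P₁ − 1) = 568·(1670/1190 − 1) = 229.1 K.
ΔU = (1.59)(20.79)(229.1) = 7572 J.

Q ≈ 7570 J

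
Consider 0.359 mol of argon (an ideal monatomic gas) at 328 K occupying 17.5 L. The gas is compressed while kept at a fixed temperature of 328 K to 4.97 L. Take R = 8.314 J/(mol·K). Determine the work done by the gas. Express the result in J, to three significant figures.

W ≈ -1230 J

Isothermal: W = nRT ln(V₂/V₁).
W = (0.359)(8.314)(328) × ln(4.97/17.5)
  = 979 × -1.259
W_by_gas = -1232 J.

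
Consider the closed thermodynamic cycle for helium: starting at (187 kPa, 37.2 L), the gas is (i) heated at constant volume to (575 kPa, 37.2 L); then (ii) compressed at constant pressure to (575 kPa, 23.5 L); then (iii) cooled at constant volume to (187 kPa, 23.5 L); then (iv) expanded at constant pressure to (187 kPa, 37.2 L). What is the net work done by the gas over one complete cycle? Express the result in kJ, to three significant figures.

W_net ≈ -5.32 kJ

Constant-volume legs do no work.
W(ii) = (575)(23.5 − 37.2) = -7878 J; W(iv) = (187)(37.2 − 23.5) = 2562 J.
W_net = -7878 + 2562 = -5316 J (the counter-clockwise enclosed area).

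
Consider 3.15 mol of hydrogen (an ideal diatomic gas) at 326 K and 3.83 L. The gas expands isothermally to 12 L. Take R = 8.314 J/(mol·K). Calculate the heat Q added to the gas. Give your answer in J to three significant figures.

Isothermal ⇒ ΔU = 0, so Q = W = nRT ln(V₂/V₁).
Q = (3.15)(8.314)(326) ln(12/3.83) = 8538 × 1.142 = 9750 J.

Q ≈ 9750 J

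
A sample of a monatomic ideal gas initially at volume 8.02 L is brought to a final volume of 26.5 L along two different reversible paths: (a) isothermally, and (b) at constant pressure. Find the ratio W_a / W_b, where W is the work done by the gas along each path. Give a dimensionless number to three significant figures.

Path (a) isothermal: W = P₁V₁ ln(V₂/V₁) → W_a/(P₁V₁) = 1.195.
Path (b) isobaric: W = P₁(V₂ − V₁) → W_b/(P₁V₁) = 2.304.
W_a / W_b = 1.195 / 2.304 = 0.5187.

W_a / W_b ≈ 0.519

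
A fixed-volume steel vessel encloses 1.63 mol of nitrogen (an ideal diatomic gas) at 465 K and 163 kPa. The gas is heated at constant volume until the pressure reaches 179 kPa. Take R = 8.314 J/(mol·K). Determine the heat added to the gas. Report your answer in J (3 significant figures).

Constant volume ⇒ W = 0, so Q = ΔU = nCᵥΔT with Cᵥ = 5R/2 = 20.79 J/(mol·K).
At constant V, T₂/T₁ = P₂/P₁ ⇒ ΔT = T₁(P₂/P₁ − 1) = 465·(179/163 − 1) = 45.64 K.
ΔU = (1.63)(20.79)(45.64) = 1546 J.

Q ≈ 1550 J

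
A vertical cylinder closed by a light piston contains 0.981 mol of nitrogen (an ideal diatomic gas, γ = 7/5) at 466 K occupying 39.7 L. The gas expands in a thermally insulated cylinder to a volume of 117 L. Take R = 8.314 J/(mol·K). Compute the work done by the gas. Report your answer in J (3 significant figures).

W ≈ 3340 J

Adiabatic: TV^(γ−1) = const with γ = 7/5.
T₂ = T₁ (V₁/V₂)^(γ−1) = 466 × (39.7/117)^0.4 = 466 × 0.649 = 302.4 K.
W_by = nCᵥ(T₁ − T₂) = (0.981)(20.79)(466 − 302.4) = 3335 J.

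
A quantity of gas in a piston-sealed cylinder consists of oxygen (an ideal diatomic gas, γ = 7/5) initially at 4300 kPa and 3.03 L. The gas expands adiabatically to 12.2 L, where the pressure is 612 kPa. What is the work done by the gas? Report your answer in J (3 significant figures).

W ≈ 13900 J

Adiabatic: W = (P₁V₁ − P₂V₂)/(γ − 1) with γ = 7/5.
P₁V₁ = 13029 J, P₂V₂ = 7466 J.
W = (13029 − 7466) / 0.4 = 13907 J.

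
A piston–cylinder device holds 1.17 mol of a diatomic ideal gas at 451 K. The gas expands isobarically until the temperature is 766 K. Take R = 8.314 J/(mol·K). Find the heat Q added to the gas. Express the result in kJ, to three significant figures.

Q ≈ 10.7 kJ

Isobaric: W = nRΔT = (1.17)(8.314)(315) = 3064 J.
ΔU = nCᵥΔT with Cᵥ = 5R/2: ΔU = (1.17)(20.79)(315) = 7660 J.
Q = ΔU + W = 7660 + 3064 = 10724 J.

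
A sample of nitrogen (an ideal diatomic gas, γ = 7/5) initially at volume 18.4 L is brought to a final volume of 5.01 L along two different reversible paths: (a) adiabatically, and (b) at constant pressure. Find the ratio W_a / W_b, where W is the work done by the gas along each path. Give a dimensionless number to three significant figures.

W_a / W_b ≈ 2.35

Path (a) adiabatic: W = P₁V₁(1 − (V₁/V₂)^(γ−1))/(γ−1) → W_a/(P₁V₁) = -1.707.
Path (b) isobaric: W = P₁(V₂ − V₁) → W_b/(P₁V₁) = -0.7277.
W_a / W_b = -1.707 / -0.7277 = 2.345.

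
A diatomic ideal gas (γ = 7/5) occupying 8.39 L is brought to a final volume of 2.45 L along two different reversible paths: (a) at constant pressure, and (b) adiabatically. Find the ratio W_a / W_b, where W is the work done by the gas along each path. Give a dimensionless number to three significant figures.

W_a / W_b ≈ 0.445

Path (a) isobaric: W = P₁(V₂ − V₁) → W_a/(P₁V₁) = -0.708.
Path (b) adiabatic: W = P₁V₁(1 − (V₁/V₂)^(γ−1))/(γ−1) → W_b/(P₁V₁) = -1.591.
W_a / W_b = -0.708 / -1.591 = 0.4451.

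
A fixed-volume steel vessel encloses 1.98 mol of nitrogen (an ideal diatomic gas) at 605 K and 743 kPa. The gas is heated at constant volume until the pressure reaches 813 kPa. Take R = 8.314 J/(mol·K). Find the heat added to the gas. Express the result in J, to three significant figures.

Q ≈ 2350 J

Constant volume ⇒ W = 0, so Q = ΔU = nCᵥΔT with Cᵥ = 5R/2 = 20.79 J/(mol·K).
At constant V, T₂/T₁ = P₂/P₁ ⇒ ΔT = T₁(P₂/P₁ − 1) = 605·(813/743 − 1) = 57 K.
ΔU = (1.98)(20.79)(57) = 2346 J.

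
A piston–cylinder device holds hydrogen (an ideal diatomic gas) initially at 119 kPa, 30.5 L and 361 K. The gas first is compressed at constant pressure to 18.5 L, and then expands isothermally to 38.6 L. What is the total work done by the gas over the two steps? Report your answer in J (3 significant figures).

W_total ≈ 191 J

Step 1 (isobaric): W = PΔV = (119 kPa)(18.5 − 30.5 L) = -1428 J.
After step 1: P = 119 kPa, V = 18.5 L, T = 219 K.
Step 2 (isothermal): W = P₁V₁ ln(V₂/V₁) = (2202) ln(38.6/18.5) = 1619 J.
W_total = -1428 + 1619 = 191.2 J.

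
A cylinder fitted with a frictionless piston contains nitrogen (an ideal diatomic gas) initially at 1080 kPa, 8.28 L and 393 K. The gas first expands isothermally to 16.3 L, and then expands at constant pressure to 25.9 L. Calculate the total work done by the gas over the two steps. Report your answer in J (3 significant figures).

Step 1 (isothermal): W = P₁V₁ ln(V₂/V₁) = (8942) ln(16.3/8.28) = 6057 J.
After step 1: P = 548.6 kPa, V = 16.3 L, T = 393 K.
Step 2 (isobaric): W = PΔV = (548.6 kPa)(25.9 − 16.3 L) = 5267 J.
W_total = 6057 + 5267 = 11324 J.

W_total ≈ 11300 J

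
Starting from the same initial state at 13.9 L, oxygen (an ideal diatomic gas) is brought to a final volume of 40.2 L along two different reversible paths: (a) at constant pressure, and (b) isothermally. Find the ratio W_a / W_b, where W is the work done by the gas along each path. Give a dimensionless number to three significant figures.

W_a / W_b ≈ 1.78

Path (a) isobaric: W = P₁(V₂ − V₁) → W_a/(P₁V₁) = 1.892.
Path (b) isothermal: W = P₁V₁ ln(V₂/V₁) → W_b/(P₁V₁) = 1.062.
W_a / W_b = 1.892 / 1.062 = 1.782.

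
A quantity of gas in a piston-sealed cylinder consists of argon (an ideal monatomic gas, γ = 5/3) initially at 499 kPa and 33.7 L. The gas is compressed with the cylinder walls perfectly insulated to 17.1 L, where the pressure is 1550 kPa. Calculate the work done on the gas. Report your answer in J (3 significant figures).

Adiabatic: W = (P₁V₁ − P₂V₂)/(γ − 1) with γ = 5/3.
P₁V₁ = 16816 J, P₂V₂ = 26505 J.
W = (16816 − 26505) / 0.6667 = -14533 J.
Work on gas = −W_by = 14533 J.

W ≈ 14500 J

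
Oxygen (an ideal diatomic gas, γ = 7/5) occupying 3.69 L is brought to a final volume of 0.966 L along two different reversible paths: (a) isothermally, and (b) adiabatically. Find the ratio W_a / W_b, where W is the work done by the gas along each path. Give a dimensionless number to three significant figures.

Path (a) isothermal: W = P₁V₁ ln(V₂/V₁) → W_a/(P₁V₁) = -1.34.
Path (b) adiabatic: W = P₁V₁(1 − (V₁/V₂)^(γ−1))/(γ−1) → W_b/(P₁V₁) = -1.773.
W_a / W_b = -1.34 / -1.773 = 0.7558.

W_a / W_b ≈ 0.756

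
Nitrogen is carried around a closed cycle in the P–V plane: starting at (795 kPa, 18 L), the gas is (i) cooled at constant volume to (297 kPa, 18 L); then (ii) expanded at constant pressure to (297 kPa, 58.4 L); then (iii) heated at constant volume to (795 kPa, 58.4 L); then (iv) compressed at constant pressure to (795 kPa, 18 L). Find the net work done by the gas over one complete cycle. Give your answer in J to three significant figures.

Constant-volume legs do no work.
W(ii) = (297)(58.4 − 18) = 11999 J; W(iv) = (795)(18 − 58.4) = -32118 J.
W_net = 11999 − 32118 = -20119 J (the counter-clockwise enclosed area).

W_net ≈ -20100 J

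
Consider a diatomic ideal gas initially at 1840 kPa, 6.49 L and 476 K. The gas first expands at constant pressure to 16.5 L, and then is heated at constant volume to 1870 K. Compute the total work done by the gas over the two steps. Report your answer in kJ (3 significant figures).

W_total ≈ 18.4 kJ

Step 1 (isobaric): W = PΔV = (1840 kPa)(16.5 − 6.49 L) = 18418 J.
Step 2 (isochoric): W = 0 (constant volume).
W_total = 18418 + 0 = 18418 J.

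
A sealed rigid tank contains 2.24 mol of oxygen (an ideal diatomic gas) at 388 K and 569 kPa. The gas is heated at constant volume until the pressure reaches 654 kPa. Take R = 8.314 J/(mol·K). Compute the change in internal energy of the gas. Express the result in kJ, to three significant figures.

Constant volume ⇒ W = 0, so Q = ΔU = nCᵥΔT with Cᵥ = 5R/2 = 20.79 J/(mol·K).
At constant V, T₂/T₁ = P₂/P₁ ⇒ ΔT = T₁(P₂/P₁ − 1) = 388·(654/569 − 1) = 57.96 K.
ΔU = (2.24)(20.79)(57.96) = 2699 J.

ΔU ≈ 2.70 kJ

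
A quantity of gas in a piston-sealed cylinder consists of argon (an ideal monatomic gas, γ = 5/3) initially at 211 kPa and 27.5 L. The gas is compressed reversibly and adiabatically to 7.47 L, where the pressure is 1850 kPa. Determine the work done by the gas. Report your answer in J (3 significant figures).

W ≈ -12000 J

Adiabatic: W = (P₁V₁ − P₂V₂)/(γ − 1) with γ = 5/3.
P₁V₁ = 5802 J, P₂V₂ = 13820 J.
W = (5802 − 13820) / 0.6667 = -12025 J.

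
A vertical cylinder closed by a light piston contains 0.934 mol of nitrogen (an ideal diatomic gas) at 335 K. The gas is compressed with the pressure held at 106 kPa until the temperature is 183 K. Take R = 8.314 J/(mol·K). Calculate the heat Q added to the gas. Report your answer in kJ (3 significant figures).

Q ≈ -4.13 kJ

Isobaric: W = nRΔT = (0.934)(8.314)(-152) = -1180 J.
ΔU = nCᵥΔT with Cᵥ = 5R/2: ΔU = (0.934)(20.79)(-152) = -2951 J.
Q = ΔU + W = -2951 − 1180 = -4131 J.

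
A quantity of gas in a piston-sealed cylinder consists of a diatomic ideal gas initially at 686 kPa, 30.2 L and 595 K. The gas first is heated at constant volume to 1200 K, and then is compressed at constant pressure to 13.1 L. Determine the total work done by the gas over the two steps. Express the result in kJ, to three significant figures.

Step 1 (isochoric): W = 0 (constant volume).
After step 1: P = 1384 kPa (V unchanged).
Step 2 (isobaric): W = PΔV = (1384 kPa)(13.1 − 30.2 L) = -23658 J.
W_total = 0 − 23658 = -23658 J.

W_total ≈ -23.7 kJ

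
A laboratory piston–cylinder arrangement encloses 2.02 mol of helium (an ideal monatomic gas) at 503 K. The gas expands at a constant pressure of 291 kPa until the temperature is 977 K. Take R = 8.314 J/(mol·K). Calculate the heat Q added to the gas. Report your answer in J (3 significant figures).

Q ≈ 19900 J

Isobaric: W = nRΔT = (2.02)(8.314)(474) = 7960 J.
ΔU = nCᵥΔT with Cᵥ = 3R/2: ΔU = (2.02)(12.47)(474) = 11941 J.
Q = ΔU + W = 11941 + 7960 = 19901 J.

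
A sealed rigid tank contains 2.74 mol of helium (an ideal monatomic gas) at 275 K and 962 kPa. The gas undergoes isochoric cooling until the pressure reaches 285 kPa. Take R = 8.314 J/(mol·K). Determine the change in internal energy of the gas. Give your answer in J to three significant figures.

Constant volume ⇒ W = 0, so Q = ΔU = nCᵥΔT with Cᵥ = 3R/2 = 12.47 J/(mol·K).
At constant V, T₂/T₁ = P₂/P₁ ⇒ ΔT = T₁(P₂/P₁ − 1) = 275·(285/962 − 1) = -193.5 K.
ΔU = (2.74)(12.47)(-193.5) = -6613 J.

ΔU ≈ -6610 J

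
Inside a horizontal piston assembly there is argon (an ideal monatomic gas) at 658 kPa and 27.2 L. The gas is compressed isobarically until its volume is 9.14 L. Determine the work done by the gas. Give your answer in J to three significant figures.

Isobaric: W = P ΔV.
W = (658 kPa)(9.14 − 27.2 L) = (658)(-18.06) = -11883 J.

W ≈ -11900 J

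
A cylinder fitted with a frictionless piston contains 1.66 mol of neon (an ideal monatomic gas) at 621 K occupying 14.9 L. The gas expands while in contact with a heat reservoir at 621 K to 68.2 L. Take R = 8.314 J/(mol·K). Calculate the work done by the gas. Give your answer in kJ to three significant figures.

W ≈ 13.0 kJ

Isothermal: W = nRT ln(V₂/V₁).
W = (1.66)(8.314)(621) × ln(68.2/14.9)
  = 8571 × 1.521
W_by_gas = 13037 J.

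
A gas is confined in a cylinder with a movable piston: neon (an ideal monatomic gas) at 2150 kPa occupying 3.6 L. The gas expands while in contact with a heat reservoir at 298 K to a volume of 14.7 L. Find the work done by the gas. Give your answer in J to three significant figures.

W ≈ 10900 J

Isothermal: W = nRT ln(V₂/V₁) = P₁V₁ ln(V₂/V₁).
P₁V₁ = (2150 kPa)(3.6 L) = 7740 J.
W = 7740 × ln(14.7/3.6) = 7740 × 1.407
W_by_gas = 10890 J.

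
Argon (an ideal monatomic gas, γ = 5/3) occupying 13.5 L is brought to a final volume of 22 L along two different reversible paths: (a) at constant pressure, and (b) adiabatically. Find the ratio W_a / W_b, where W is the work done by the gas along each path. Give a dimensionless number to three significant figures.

Path (a) isobaric: W = P₁(V₂ − V₁) → W_a/(P₁V₁) = 0.6296.
Path (b) adiabatic: W = P₁V₁(1 − (V₁/V₂)^(γ−1))/(γ−1) → W_b/(P₁V₁) = 0.4168.
W_a / W_b = 0.6296 / 0.4168 = 1.511.

W_a / W_b ≈ 1.51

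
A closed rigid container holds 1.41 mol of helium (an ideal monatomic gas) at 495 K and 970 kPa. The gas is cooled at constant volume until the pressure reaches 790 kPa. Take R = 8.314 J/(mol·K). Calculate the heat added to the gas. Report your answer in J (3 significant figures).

Q ≈ -1620 J

Constant volume ⇒ W = 0, so Q = ΔU = nCᵥΔT with Cᵥ = 3R/2 = 12.47 J/(mol·K).
At constant V, T₂/T₁ = P₂/P₁ ⇒ ΔT = T₁(P₂/P₁ − 1) = 495·(790/970 − 1) = -91.86 K.
ΔU = (1.41)(12.47)(-91.86) = -1615 J.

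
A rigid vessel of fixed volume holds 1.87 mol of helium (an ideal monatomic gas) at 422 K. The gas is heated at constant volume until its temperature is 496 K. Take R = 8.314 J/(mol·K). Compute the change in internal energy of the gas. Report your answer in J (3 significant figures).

ΔU ≈ 1730 J

Constant volume ⇒ W = 0, so Q = ΔU = nCᵥΔT with Cᵥ = 3R/2 = 12.47 J/(mol·K).
ΔU = (1.87)(12.47)(496 − 422) = 1726 J.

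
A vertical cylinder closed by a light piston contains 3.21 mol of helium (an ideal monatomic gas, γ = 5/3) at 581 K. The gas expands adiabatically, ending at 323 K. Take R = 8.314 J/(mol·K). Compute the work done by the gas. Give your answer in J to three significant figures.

W ≈ 10300 J

Adiabatic ⇒ Q = 0, so W_by = −ΔU = nCᵥ(T₁ − T₂).
Cᵥ = 3R/2 = 12.47 J/(mol·K).
W = (3.21)(12.47)(581 − 323) = 10328 J.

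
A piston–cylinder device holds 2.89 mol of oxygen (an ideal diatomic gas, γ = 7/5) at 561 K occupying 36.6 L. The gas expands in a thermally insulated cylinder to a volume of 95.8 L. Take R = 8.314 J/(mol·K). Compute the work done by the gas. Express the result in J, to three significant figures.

W ≈ 10800 J

Adiabatic: TV^(γ−1) = const with γ = 7/5.
T₂ = T₁ (V₁/V₂)^(γ−1) = 561 × (36.6/95.8)^0.4 = 561 × 0.6805 = 381.8 K.
W_by = nCᵥ(T₁ − T₂) = (2.89)(20.79)(561 − 381.8) = 10766 J.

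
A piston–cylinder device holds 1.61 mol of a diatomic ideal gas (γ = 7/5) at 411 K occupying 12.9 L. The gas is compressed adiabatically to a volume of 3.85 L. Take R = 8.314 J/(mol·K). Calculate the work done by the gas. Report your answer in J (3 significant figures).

W ≈ -8550 J

Adiabatic: TV^(γ−1) = const with γ = 7/5.
T₂ = T₁ (V₁/V₂)^(γ−1) = 411 × (12.9/3.85)^0.4 = 411 × 1.622 = 666.6 K.
W_by = nCᵥ(T₁ − T₂) = (1.61)(20.79)(411 − 666.6) = -8555 J.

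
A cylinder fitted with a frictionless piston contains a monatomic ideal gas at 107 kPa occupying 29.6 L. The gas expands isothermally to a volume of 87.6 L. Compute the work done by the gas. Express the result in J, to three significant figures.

Isothermal: W = nRT ln(V₂/V₁) = P₁V₁ ln(V₂/V₁).
P₁V₁ = (107 kPa)(29.6 L) = 3167 J.
W = 3167 × ln(87.6/29.6) = 3167 × 1.085
W_by_gas = 3436 J.

W ≈ 3440 J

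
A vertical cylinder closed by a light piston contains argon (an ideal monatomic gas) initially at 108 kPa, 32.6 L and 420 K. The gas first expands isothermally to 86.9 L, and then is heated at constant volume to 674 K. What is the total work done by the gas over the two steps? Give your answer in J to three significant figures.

Step 1 (isothermal): W = P₁V₁ ln(V₂/V₁) = (3521) ln(86.9/32.6) = 3452 J.
Step 2 (isochoric): W = 0 (constant volume).
W_total = 3452 + 0 = 3452 J.

W_total ≈ 3450 J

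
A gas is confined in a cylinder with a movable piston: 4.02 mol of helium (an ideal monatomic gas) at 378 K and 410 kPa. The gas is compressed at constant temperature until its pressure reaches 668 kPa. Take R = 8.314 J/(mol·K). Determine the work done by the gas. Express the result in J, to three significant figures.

W ≈ -6170 J

Isothermal process: W = nRT ln(V₂/V₁) = nRT ln(P₁/P₂).
W = (4.02)(8.314)(378) × ln(410/668)
  = 12634 × ln(0.6138) = 12634 × -0.4881
W_by_gas = -6167 J.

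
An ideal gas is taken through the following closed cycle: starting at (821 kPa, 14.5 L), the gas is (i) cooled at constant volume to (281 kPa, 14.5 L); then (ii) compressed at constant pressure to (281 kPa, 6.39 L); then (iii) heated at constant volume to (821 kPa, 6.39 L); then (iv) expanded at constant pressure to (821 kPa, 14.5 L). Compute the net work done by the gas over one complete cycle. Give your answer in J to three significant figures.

Constant-volume legs do no work.
W(ii) = (281)(6.39 − 14.5) = -2279 J; W(iv) = (821)(14.5 − 6.39) = 6658 J.
W_net = -2279 + 6658 = 4379 J (the clockwise enclosed area).

W_net ≈ 4380 J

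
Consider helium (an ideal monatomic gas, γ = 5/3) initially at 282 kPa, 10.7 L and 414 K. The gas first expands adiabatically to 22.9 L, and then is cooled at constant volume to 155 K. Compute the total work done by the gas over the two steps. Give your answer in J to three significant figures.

Step 1 (adiabatic): W = (P₁V₁ − P₂V₂)/(γ−1) = (3017 − 1817)/0.667 = 1801 J.
Step 2 (isochoric): W = 0 (constant volume).
W_total = 1801 + 0 = 1801 J.

W_total ≈ 1800 J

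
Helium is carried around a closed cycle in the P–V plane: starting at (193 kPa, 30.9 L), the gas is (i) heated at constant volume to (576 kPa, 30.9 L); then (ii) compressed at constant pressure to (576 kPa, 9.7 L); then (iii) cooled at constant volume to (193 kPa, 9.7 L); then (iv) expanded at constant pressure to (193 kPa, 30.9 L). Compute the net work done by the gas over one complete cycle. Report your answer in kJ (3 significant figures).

W_net ≈ -8.12 kJ

Constant-volume legs do no work.
W(ii) = (576)(9.7 − 30.9) = -12211 J; W(iv) = (193)(30.9 − 9.7) = 4092 J.
W_net = -12211 + 4092 = -8120 J (the counter-clockwise enclosed area).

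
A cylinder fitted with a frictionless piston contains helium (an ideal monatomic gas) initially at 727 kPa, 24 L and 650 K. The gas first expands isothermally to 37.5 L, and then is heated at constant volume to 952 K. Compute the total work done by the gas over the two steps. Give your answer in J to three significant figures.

W_total ≈ 7790 J

Step 1 (isothermal): W = P₁V₁ ln(V₂/V₁) = (17448) ln(37.5/24) = 7787 J.
Step 2 (isochoric): W = 0 (constant volume).
W_total = 7787 + 0 = 7787 J.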